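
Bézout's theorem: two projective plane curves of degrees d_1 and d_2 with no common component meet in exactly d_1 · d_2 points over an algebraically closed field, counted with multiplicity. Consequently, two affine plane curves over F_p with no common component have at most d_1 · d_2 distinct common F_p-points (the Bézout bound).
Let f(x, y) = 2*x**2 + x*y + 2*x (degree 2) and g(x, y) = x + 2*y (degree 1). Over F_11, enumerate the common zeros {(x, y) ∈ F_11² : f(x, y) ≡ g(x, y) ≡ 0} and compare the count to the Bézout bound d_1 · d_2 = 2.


Common zeros: {(0, 0), (6, 8)}; count = 2; Bézout bound = 2.

deg(f) = 2, deg(g) = 1, so Bézout bound = 2.
Scan x ∈ F_11. For each x, list the y ∈ F_11 with f(x, y) ≡ 0 and those with g(x, y) ≡ 0 (mod 11); the common zeros in that column are the intersection.
  x = 0: f ≡ 0 at y ∈ {0, 1, 2, 3, 4, 5, 6, 7, 8, 9, 10}; g ≡ 0 at y ∈ {0}; common: {0}.
  x = 1: f ≡ 0 at y ∈ {7}; g ≡ 0 at y ∈ {5}; common: ∅.
  x = 2: f ≡ 0 at y ∈ {5}; g ≡ 0 at y ∈ {10}; common: ∅.
  x = 3: f ≡ 0 at y ∈ {3}; g ≡ 0 at y ∈ {4}; common: ∅.
  x = 4: f ≡ 0 at y ∈ {1}; g ≡ 0 at y ∈ {9}; common: ∅.
  x = 5: f ≡ 0 at y ∈ {10}; g ≡ 0 at y ∈ {3}; common: ∅.
  x = 6: f ≡ 0 at y ∈ {8}; g ≡ 0 at y ∈ {8}; common: {8}.
  x = 7: f ≡ 0 at y ∈ {6}; g ≡ 0 at y ∈ {2}; common: ∅.
  x = 8: f ≡ 0 at y ∈ {4}; g ≡ 0 at y ∈ {7}; common: ∅.
  x = 9: f ≡ 0 at y ∈ {2}; g ≡ 0 at y ∈ {1}; common: ∅.
  x = 10: f ≡ 0 at y ∈ {0}; g ≡ 0 at y ∈ {6}; common: ∅.
Collecting: common zeros = {(0, 0), (6, 8)}, so the count is 2.
Comparison with the Bézout bound: 2 ≤ 2 = deg(f)·deg(g), as expected for curves with no common component (the bound is attained).


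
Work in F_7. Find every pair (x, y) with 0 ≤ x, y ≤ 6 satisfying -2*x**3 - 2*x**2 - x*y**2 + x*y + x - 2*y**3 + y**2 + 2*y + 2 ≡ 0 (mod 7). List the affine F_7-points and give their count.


Affine F_7-points: {(1, 1), (4, 0), (4, 3), (4, 6), (6, 4)}; count = 5.

For each of the 49 pairs (x, y) ∈ F_7², evaluate f(x, y) mod 7. Record the zeros.
  x = 0: [0↦2, 1↦3, 2↦1, 3↦5, 4↦3, 5↦4, 6↦3]  zeros at y ∈ ∅
  x = 1: [0↦6, 1↦0, 2↦3, 3↦3, 4↦2, 5↦2, 6↦5]  zeros at y ∈ {1}
  x = 2: [0↦1, 1↦2, 2↦3, 3↦6, 4↦6, 5↦5, 6↦5]  zeros at y ∈ ∅
  x = 3: [0↦3, 1↦4, 2↦3, 3↦2, 4↦3, 5↦1, 6↦5]  zeros at y ∈ ∅
  x = 4: [0↦0, 1↦1, 2↦5, 3↦0, 4↦2, 5↦6, 6↦0]  zeros at y ∈ {0, 3, 6}
  x = 5: [0↦1, 1↦2, 2↦4, 3↦2, 4↦5, 5↦1, 6↦6]  zeros at y ∈ ∅
  x = 6: [0↦1, 1↦2, 2↦2, 3↦3, 4↦0, 5↦2, 6↦4]  zeros at y ∈ {4}
Collecting zeros: affine points = {(1, 1), (4, 0), (4, 3), (4, 6), (6, 4)}.
Total count |C(F_7)_aff| = 5.


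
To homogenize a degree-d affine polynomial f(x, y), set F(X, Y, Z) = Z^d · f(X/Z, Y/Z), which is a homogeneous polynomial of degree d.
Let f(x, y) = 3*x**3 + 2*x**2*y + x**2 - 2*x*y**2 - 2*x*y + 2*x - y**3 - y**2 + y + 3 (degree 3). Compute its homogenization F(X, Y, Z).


F(X, Y, Z) = 3*X**3 + 2*X**2*Y + X**2*Z - 2*X*Y**2 - 2*X*Y*Z + 2*X*Z**2 - Y**3 - Y**2*Z + Y*Z**2 + 3*Z**3

deg(f) = 3.
Substitute x = X/Z, y = Y/Z into f, then multiply by Z^3.
  monomial 3·x^3·y^0 ↦ 3·X^3·Y^0·Z^0.
  monomial 2·x^2·y^1 ↦ 2·X^2·Y^1·Z^0.
  monomial 1·x^2·y^0 ↦ 1·X^2·Y^0·Z^1.
  monomial -2·x^1·y^2 ↦ -2·X^1·Y^2·Z^0.
  monomial -2·x^1·y^1 ↦ -2·X^1·Y^1·Z^1.
  monomial 2·x^1·y^0 ↦ 2·X^1·Y^0·Z^2.
  monomial -1·x^0·y^3 ↦ -1·X^0·Y^3·Z^0.
  monomial -1·x^0·y^2 ↦ -1·X^0·Y^2·Z^1.
  monomial 1·x^0·y^1 ↦ 1·X^0·Y^1·Z^2.
  monomial 3·x^0·y^0 ↦ 3·X^0·Y^0·Z^3.
Collecting: F(X, Y, Z) = 3*X**3 + 2*X**2*Y + X**2*Z - 2*X*Y**2 - 2*X*Y*Z + 2*X*Z**2 - Y**3 - Y**2*Z + Y*Z**2 + 3*Z**3.


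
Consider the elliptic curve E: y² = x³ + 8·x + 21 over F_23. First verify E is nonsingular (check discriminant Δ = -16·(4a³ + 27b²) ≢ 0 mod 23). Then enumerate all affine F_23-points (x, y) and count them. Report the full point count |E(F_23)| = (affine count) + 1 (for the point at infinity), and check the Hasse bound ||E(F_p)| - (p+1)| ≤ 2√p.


Affine points = {(3, 7), (3, 16), (4, 5), (4, 18), (5, 5), (5, 18), (6, 3), (6, 20), (7, 11), (7, 12), (14, 5), (14, 18), (16, 6), (16, 17), (20, 4), (20, 19), (22, 9), (22, 14)}; affine count = 18; |E(F_23)| = 19.

Discriminant check: Δ ∝ 4a³ + 27b² = 4·8³ + 27·21² = 4·512 + 27·441 ≡ 17 (mod 23). Nonzero ⇒ E is nonsingular.
For each x ∈ F_23, compute rhs = x³ + 8·x + 21 mod 23, then count y ∈ F_23 with y² ≡ rhs.
  x = 0: rhs = 21, matching y values: none (0 points).
  x = 1: rhs = 7, matching y values: none (0 points).
  x = 2: rhs = 22, matching y values: none (0 points).
  x = 3: rhs = 3, matching y values: 7, 16 (2 points).
  x = 4: rhs = 2, matching y values: 5, 18 (2 points).
  x = 5: rhs = 2, matching y values: 5, 18 (2 points).
  x = 6: rhs = 9, matching y values: 3, 20 (2 points).
  x = 7: rhs = 6, matching y values: 11, 12 (2 points).
  x = 8: rhs = 22, matching y values: none (0 points).
  x = 9: rhs = 17, matching y values: none (0 points).
  x = 10: rhs = 20, matching y values: none (0 points).
  x = 11: rhs = 14, matching y values: none (0 points).
  x = 12: rhs = 5, matching y values: none (0 points).
  x = 13: rhs = 22, matching y values: none (0 points).
  x = 14: rhs = 2, matching y values: 5, 18 (2 points).
  x = 15: rhs = 20, matching y values: none (0 points).
  x = 16: rhs = 13, matching y values: 6, 17 (2 points).
  x = 17: rhs = 10, matching y values: none (0 points).
  x = 18: rhs = 17, matching y values: none (0 points).
  x = 19: rhs = 17, matching y values: none (0 points).
  x = 20: rhs = 16, matching y values: 4, 19 (2 points).
  x = 21: rhs = 20, matching y values: none (0 points).
  x = 22: rhs = 12, matching y values: 9, 14 (2 points).
Total affine count: 18.
Full point count |E(F_23)| = 18 + 1 = 19.
Hasse bound: |19 − (23+1)| = |-5| = 5 ≤ 2√23 ≈ 9.5917 ✓.


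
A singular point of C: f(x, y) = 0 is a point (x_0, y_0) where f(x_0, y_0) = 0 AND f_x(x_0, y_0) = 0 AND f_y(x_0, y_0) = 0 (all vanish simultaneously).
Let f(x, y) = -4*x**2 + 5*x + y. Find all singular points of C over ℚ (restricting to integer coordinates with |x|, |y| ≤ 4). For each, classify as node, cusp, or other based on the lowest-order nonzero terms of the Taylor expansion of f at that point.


No singular points in the scanned grid; C is smooth there.

Compute partial derivatives:
  f_x = 5 - 8*x.
  f_y = 1.
f_y = 1 is a nonzero constant, so f_y never vanishes: no point (x, y) can satisfy f = f_x = f_y = 0. In particular no (x, y) ∈ {−4, ..., 4}² is singular; the curve is smooth.


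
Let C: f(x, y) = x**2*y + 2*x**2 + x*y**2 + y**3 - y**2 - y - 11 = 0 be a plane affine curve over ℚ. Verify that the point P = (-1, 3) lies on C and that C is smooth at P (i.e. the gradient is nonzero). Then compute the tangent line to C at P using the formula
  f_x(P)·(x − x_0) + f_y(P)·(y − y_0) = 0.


Tangent line at P: -x + 15*y - 46 = 0.

Step 1: f(-1, 3) = 0, so P lies on C.
Step 2: partial derivatives
  f_x(x, y) = 2*x*y + 4*x + y**2, f_y(x, y) = x**2 + 2*x*y + 3*y**2 - 2*y - 1.
  f_x(P) = -1, f_y(P) = 15 (gradient nonzero, so P is smooth).
Step 3: tangent line at P: -1·(x − -1) + 15·(y − 3) = 0.
Expanding: -x + 15*y - 46 = 0.


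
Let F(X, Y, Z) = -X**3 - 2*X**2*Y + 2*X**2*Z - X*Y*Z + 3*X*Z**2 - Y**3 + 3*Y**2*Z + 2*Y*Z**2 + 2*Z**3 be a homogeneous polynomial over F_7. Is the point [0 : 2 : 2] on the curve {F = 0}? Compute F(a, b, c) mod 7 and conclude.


F(0,2,2) ≡ 6 (mod 7); P is NOT on the curve.

Evaluate F(0, 2, 2) term-by-term (mod 7).
  -X**3 ↦ -1·0·1·1 = 0
  -2*X**2*Y ↦ -2·0·2·1 = 0
  2*X**2*Z ↦ 2·0·1·2 = 0
  -X*Y*Z ↦ -1·0·2·2 = 0
  3*X*Z**2 ↦ 3·0·1·4 = 0
  -Y**3 ↦ -1·1·8·1 = -8
  3*Y**2*Z ↦ 3·1·4·2 = 24
  2*Y*Z**2 ↦ 2·1·2·4 = 16
  2*Z**3 ↦ 2·1·1·8 = 16
Sum: F(0, 2, 2) = (0) + (0) + (0) + (0) + (0) + (-8) + (24) + (16) + (16) = 48.
Reducing mod 7: 48 ≡ 6 (mod 7).
Since F(a, b, c) ≡ 6 ≠ 0 (mod 7), P does NOT lie on the curve.


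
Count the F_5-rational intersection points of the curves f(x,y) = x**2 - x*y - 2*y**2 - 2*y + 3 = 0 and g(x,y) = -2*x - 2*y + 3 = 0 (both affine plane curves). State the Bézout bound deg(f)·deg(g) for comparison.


Common zeros: {(3, 1)}; count = 1; Bézout bound = 2.

deg(f) = 2, deg(g) = 1, so Bézout bound = 2.
Scan x ∈ F_5. For each x, list the y ∈ F_5 with f(x, y) ≡ 0 and those with g(x, y) ≡ 0 (mod 5); the common zeros in that column are the intersection.
  x = 0: f ≡ 0 at y ∈ ∅; g ≡ 0 at y ∈ {4}; common: ∅.
  x = 1: f ≡ 0 at y ∈ {2, 4}; g ≡ 0 at y ∈ {3}; common: ∅.
  x = 2: f ≡ 0 at y ∈ ∅; g ≡ 0 at y ∈ {2}; common: ∅.
  x = 3: f ≡ 0 at y ∈ {1, 4}; g ≡ 0 at y ∈ {1}; common: {1}.
  x = 4: f ≡ 0 at y ∈ ∅; g ≡ 0 at y ∈ {0}; common: ∅.
Collecting: common zeros = {(3, 1)}, so the count is 1.
Comparison with the Bézout bound: 1 ≤ 2 = deg(f)·deg(g), as expected for curves with no common component (the affine F_5-count falls short of the bound because intersections may lie at infinity, over extension fields, or carry multiplicity).


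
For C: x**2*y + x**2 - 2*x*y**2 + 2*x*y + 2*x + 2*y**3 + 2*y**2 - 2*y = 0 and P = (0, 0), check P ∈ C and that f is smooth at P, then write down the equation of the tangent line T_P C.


Tangent line at P: 2*x - 2*y = 0.

Step 1: f(0, 0) = 0, so P lies on C.
Step 2: partial derivatives
  f_x(x, y) = 2*x*y + 2*x - 2*y**2 + 2*y + 2, f_y(x, y) = x**2 - 4*x*y + 2*x + 6*y**2 + 4*y - 2.
  f_x(P) = 2, f_y(P) = -2 (gradient nonzero, so P is smooth).
Step 3: tangent line at P: 2·(x − 0) + -2·(y − 0) = 0.
Expanding: 2*x - 2*y = 0.


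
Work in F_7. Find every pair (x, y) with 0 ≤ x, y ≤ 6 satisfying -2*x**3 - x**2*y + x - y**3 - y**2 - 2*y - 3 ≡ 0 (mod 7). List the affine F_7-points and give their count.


Affine F_7-points: {(0, 1), (0, 4), (1, 3), (3, 5), (4, 1), (4, 2), (4, 3), (6, 1)}; count = 8.

For each of the 49 pairs (x, y) ∈ F_7², evaluate f(x, y) mod 7. Record the zeros.
  x = 0: [0↦4, 1↦0, 2↦2, 3↦4, 4↦0, 5↦5, 6↦6]  zeros at y ∈ {1, 4}
  x = 1: [0↦3, 1↦5, 2↦6, 3↦0, 4↦2, 5↦6, 6↦6]  zeros at y ∈ {3}
  x = 2: [0↦4, 1↦3, 2↦1, 3↦6, 4↦5, 5↦6, 6↦3]  zeros at y ∈ ∅
  x = 3: [0↦2, 1↦3, 2↦3, 3↦3, 4↦4, 5↦0, 6↦6]  zeros at y ∈ {5}
  x = 4: [0↦6, 1↦0, 2↦0, 3↦0, 4↦1, 5↦4, 6↦3]  zeros at y ∈ {1, 2, 3}
  x = 5: [0↦4, 1↦3, 2↦1, 3↦6, 4↦5, 5↦6, 6↦3]  zeros at y ∈ ∅
  x = 6: [0↦5, 1↦0, 2↦1, 3↦2, 4↦4, 5↦1, 6↦1]  zeros at y ∈ {1}
Collecting zeros: affine points = {(0, 1), (0, 4), (1, 3), (3, 5), (4, 1), (4, 2), (4, 3), (6, 1)}.
Total count |C(F_7)_aff| = 8.


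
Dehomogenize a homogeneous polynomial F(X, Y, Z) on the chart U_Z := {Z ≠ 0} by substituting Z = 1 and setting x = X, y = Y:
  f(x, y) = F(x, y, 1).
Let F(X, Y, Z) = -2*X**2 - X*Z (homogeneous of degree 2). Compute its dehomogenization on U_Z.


f(x, y) = -2*x**2 - x

On U_Z we set Z = 1. Each monomial c·X^i·Y^j·Z^k in F becomes c·x^i·y^j·1^k = c·x^i·y^j.
Substituting Z = 1: F(X, Y, 1) = -2*x**2 - x.
Note: deg(f) ≤ deg(F) = 2; strict inequality happens when F is divisible by Z (lost terms).


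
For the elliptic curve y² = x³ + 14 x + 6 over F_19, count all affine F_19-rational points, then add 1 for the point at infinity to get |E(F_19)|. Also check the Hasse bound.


Affine points = {(0, 5), (0, 14), (2, 2), (2, 17), (5, 7), (5, 12), (9, 5), (9, 14), (10, 5), (10, 14), (11, 3), (11, 16), (14, 1), (14, 18), (15, 0)}; affine count = 15; |E(F_19)| = 16.

Discriminant check: Δ ∝ 4a³ + 27b² = 4·14³ + 27·6² = 4·2744 + 27·36 ≡ 16 (mod 19). Nonzero ⇒ E is nonsingular.
For each x ∈ F_19, compute rhs = x³ + 14·x + 6 mod 19, then count y ∈ F_19 with y² ≡ rhs.
  x = 0: rhs = 6, matching y values: 5, 14 (2 points).
  x = 1: rhs = 2, matching y values: none (0 points).
  x = 2: rhs = 4, matching y values: 2, 17 (2 points).
  x = 3: rhs = 18, matching y values: none (0 points).
  x = 4: rhs = 12, matching y values: none (0 points).
  x = 5: rhs = 11, matching y values: 7, 12 (2 points).
  x = 6: rhs = 2, matching y values: none (0 points).
  x = 7: rhs = 10, matching y values: none (0 points).
  x = 8: rhs = 3, matching y values: none (0 points).
  x = 9: rhs = 6, matching y values: 5, 14 (2 points).
  x = 10: rhs = 6, matching y values: 5, 14 (2 points).
  x = 11: rhs = 9, matching y values: 3, 16 (2 points).
  x = 12: rhs = 2, matching y values: none (0 points).
  x = 13: rhs = 10, matching y values: none (0 points).
  x = 14: rhs = 1, matching y values: 1, 18 (2 points).
  x = 15: rhs = 0, matching y values: 0 (1 points).
  x = 16: rhs = 13, matching y values: none (0 points).
  x = 17: rhs = 8, matching y values: none (0 points).
  x = 18: rhs = 10, matching y values: none (0 points).
Total affine count: 15.
Full point count |E(F_19)| = 15 + 1 = 16.
Hasse bound: |16 − (19+1)| = |-4| = 4 ≤ 2√19 ≈ 8.7178 ✓.


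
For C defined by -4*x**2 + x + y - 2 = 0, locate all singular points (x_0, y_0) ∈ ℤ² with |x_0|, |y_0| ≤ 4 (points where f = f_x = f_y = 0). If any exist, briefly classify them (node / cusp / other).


No singular points in the scanned grid; C is smooth there.

Compute partial derivatives:
  f_x = 1 - 8*x.
  f_y = 1.
f_y = 1 is a nonzero constant, so f_y never vanishes: no point (x, y) can satisfy f = f_x = f_y = 0. In particular no (x, y) ∈ {−4, ..., 4}² is singular; the curve is smooth.


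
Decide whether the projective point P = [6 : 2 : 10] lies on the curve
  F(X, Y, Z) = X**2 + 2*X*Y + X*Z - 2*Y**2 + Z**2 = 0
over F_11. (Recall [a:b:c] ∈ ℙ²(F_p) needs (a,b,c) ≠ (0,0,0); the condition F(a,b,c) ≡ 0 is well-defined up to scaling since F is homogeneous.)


F(6,2,10) ≡ 3 (mod 11); P is NOT on the curve.

Evaluate F(6, 2, 10) term-by-term (mod 11).
  X**2 ↦ 1·36·1·1 = 36
  2*X*Y ↦ 2·6·2·1 = 24
  X*Z ↦ 1·6·1·10 = 60
  -2*Y**2 ↦ -2·1·4·1 = -8
  Z**2 ↦ 1·1·1·100 = 100
Sum: F(6, 2, 10) = (36) + (24) + (60) + (-8) + (100) = 212.
Reducing mod 11: 212 ≡ 3 (mod 11).
Since F(a, b, c) ≡ 3 ≠ 0 (mod 11), P does NOT lie on the curve.


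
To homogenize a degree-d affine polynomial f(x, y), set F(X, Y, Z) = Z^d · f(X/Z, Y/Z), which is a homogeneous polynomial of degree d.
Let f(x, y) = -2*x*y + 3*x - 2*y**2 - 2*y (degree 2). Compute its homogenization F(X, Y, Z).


F(X, Y, Z) = -2*X*Y + 3*X*Z - 2*Y**2 - 2*Y*Z

deg(f) = 2.
Substitute x = X/Z, y = Y/Z into f, then multiply by Z^2.
  monomial -2·x^1·y^1 ↦ -2·X^1·Y^1·Z^0.
  monomial 3·x^1·y^0 ↦ 3·X^1·Y^0·Z^1.
  monomial -2·x^0·y^2 ↦ -2·X^0·Y^2·Z^0.
  monomial -2·x^0·y^1 ↦ -2·X^0·Y^1·Z^1.
Collecting: F(X, Y, Z) = -2*X*Y + 3*X*Z - 2*Y**2 - 2*Y*Z.


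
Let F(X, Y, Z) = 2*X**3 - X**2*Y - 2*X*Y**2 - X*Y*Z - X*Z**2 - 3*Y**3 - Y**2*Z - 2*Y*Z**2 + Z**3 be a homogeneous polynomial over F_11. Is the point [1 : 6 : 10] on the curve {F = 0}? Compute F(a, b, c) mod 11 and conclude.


F(1,6,10) ≡ 8 (mod 11); P is NOT on the curve.

Evaluate F(1, 6, 10) term-by-term (mod 11).
  2*X**3 ↦ 2·1·1·1 = 2
  -X**2*Y ↦ -1·1·6·1 = -6
  -2*X*Y**2 ↦ -2·1·36·1 = -72
  -X*Y*Z ↦ -1·1·6·10 = -60
  -X*Z**2 ↦ -1·1·1·100 = -100
  -3*Y**3 ↦ -3·1·216·1 = -648
  -Y**2*Z ↦ -1·1·36·10 = -360
  -2*Y*Z**2 ↦ -2·1·6·100 = -1200
  Z**3 ↦ 1·1·1·1000 = 1000
Sum: F(1, 6, 10) = (2) + (-6) + (-72) + (-60) + (-100) + (-648) + (-360) + (-1200) + (1000) = -1444.
Reducing mod 11: -1444 ≡ 8 (mod 11).
Since F(a, b, c) ≡ 8 ≠ 0 (mod 11), P does NOT lie on the curve.


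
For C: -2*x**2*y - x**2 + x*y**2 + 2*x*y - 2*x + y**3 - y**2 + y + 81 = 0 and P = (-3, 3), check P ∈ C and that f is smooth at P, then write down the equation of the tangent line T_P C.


Tangent line at P: 55*x - 20*y + 225 = 0.

Step 1: f(-3, 3) = 0, so P lies on C.
Step 2: partial derivatives
  f_x(x, y) = -4*x*y - 2*x + y**2 + 2*y - 2, f_y(x, y) = -2*x**2 + 2*x*y + 2*x + 3*y**2 - 2*y + 1.
  f_x(P) = 55, f_y(P) = -20 (gradient nonzero, so P is smooth).
Step 3: tangent line at P: 55·(x − -3) + -20·(y − 3) = 0.
Expanding: 55*x - 20*y + 225 = 0.


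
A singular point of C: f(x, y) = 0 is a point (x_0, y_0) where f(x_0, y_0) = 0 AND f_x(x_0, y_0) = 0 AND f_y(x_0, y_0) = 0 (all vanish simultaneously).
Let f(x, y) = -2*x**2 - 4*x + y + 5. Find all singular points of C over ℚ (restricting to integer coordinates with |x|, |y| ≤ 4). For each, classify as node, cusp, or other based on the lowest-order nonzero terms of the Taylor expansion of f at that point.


No singular points in the scanned grid; C is smooth there.

Compute partial derivatives:
  f_x = -4*x - 4.
  f_y = 1.
f_y = 1 is a nonzero constant, so f_y never vanishes: no point (x, y) can satisfy f = f_x = f_y = 0. In particular no (x, y) ∈ {−4, ..., 4}² is singular; the curve is smooth.


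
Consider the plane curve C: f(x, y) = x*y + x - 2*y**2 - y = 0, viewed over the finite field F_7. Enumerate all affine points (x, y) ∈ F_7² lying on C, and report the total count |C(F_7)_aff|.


Affine F_7-points: {(0, 0), (0, 3), (1, 2), (1, 5), (3, 4), (5, 1)}; count = 6.

For each of the 49 pairs (x, y) ∈ F_7², evaluate f(x, y) mod 7. Record the zeros.
  x = 0: [0↦0, 1↦4, 2↦4, 3↦0, 4↦6, 5↦1, 6↦6]  zeros at y ∈ {0, 3}
  x = 1: [0↦1, 1↦6, 2↦0, 3↦4, 4↦4, 5↦0, 6↦6]  zeros at y ∈ {2, 5}
  x = 2: [0↦2, 1↦1, 2↦3, 3↦1, 4↦2, 5↦6, 6↦6]  zeros at y ∈ ∅
  x = 3: [0↦3, 1↦3, 2↦6, 3↦5, 4↦0, 5↦5, 6↦6]  zeros at y ∈ {4}
  x = 4: [0↦4, 1↦5, 2↦2, 3↦2, 4↦5, 5↦4, 6↦6]  zeros at y ∈ ∅
  x = 5: [0↦5, 1↦0, 2↦5, 3↦6, 4↦3, 5↦3, 6↦6]  zeros at y ∈ {1}
  x = 6: [0↦6, 1↦2, 2↦1, 3↦3, 4↦1, 5↦2, 6↦6]  zeros at y ∈ ∅
Collecting zeros: affine points = {(0, 0), (0, 3), (1, 2), (1, 5), (3, 4), (5, 1)}.
Total count |C(F_7)_aff| = 6.


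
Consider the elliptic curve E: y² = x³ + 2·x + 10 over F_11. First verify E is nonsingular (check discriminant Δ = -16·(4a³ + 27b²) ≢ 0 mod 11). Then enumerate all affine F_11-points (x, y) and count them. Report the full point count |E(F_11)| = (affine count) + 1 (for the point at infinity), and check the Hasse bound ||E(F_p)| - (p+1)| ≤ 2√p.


Affine points = {(2, 0), (4, 4), (4, 7), (7, 2), (7, 9), (9, 3), (9, 8)}; affine count = 7; |E(F_11)| = 8.

Discriminant check: Δ ∝ 4a³ + 27b² = 4·2³ + 27·10² = 4·8 + 27·100 ≡ 4 (mod 11). Nonzero ⇒ E is nonsingular.
For each x ∈ F_11, compute rhs = x³ + 2·x + 10 mod 11, then count y ∈ F_11 with y² ≡ rhs.
  x = 0: rhs = 10, matching y values: none (0 points).
  x = 1: rhs = 2, matching y values: none (0 points).
  x = 2: rhs = 0, matching y values: 0 (1 points).
  x = 3: rhs = 10, matching y values: none (0 points).
  x = 4: rhs = 5, matching y values: 4, 7 (2 points).
  x = 5: rhs = 2, matching y values: none (0 points).
  x = 6: rhs = 7, matching y values: none (0 points).
  x = 7: rhs = 4, matching y values: 2, 9 (2 points).
  x = 8: rhs = 10, matching y values: none (0 points).
  x = 9: rhs = 9, matching y values: 3, 8 (2 points).
  x = 10: rhs = 7, matching y values: none (0 points).
Total affine count: 7.
Full point count |E(F_11)| = 7 + 1 = 8.
Hasse bound: |8 − (11+1)| = |-4| = 4 ≤ 2√11 ≈ 6.6332 ✓.


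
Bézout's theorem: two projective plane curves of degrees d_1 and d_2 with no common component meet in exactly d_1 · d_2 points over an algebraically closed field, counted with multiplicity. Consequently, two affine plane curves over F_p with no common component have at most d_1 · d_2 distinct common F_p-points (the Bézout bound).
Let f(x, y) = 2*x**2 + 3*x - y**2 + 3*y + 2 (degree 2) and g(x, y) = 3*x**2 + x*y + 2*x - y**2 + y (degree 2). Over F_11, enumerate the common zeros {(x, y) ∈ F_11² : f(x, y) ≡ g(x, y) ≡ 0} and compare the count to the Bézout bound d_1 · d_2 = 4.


Common zeros: {(6, 4), (7, 3)}; count = 2; Bézout bound = 4.

deg(f) = 2, deg(g) = 2, so Bézout bound = 4.
Scan x ∈ F_11. For each x, list the y ∈ F_11 with f(x, y) ≡ 0 and those with g(x, y) ≡ 0 (mod 11); the common zeros in that column are the intersection.
  x = 0: f ≡ 0 at y ∈ ∅; g ≡ 0 at y ∈ {0, 1}; common: ∅.
  x = 1: f ≡ 0 at y ∈ {6, 8}; g ≡ 0 at y ∈ ∅; common: ∅.
  x = 2: f ≡ 0 at y ∈ ∅; g ≡ 0 at y ∈ ∅; common: ∅.
  x = 3: f ≡ 0 at y ∈ {6, 8}; g ≡ 0 at y ∈ {0, 4}; common: ∅.
  x = 4: f ≡ 0 at y ∈ ∅; g ≡ 0 at y ∈ ∅; common: ∅.
  x = 5: f ≡ 0 at y ∈ ∅; g ≡ 0 at y ∈ ∅; common: ∅.
  x = 6: f ≡ 0 at y ∈ {4, 10}; g ≡ 0 at y ∈ {3, 4}; common: {4}.
  x = 7: f ≡ 0 at y ∈ {0, 3}; g ≡ 0 at y ∈ {3, 5}; common: {3}.
  x = 8: f ≡ 0 at y ∈ {0, 3}; g ≡ 0 at y ∈ {10}; common: ∅.
  x = 9: f ≡ 0 at y ∈ {4, 10}; g ≡ 0 at y ∈ {5}; common: ∅.
  x = 10: f ≡ 0 at y ∈ ∅; g ≡ 0 at y ∈ {1, 10}; common: ∅.
Collecting: common zeros = {(6, 4), (7, 3)}, so the count is 2.
Comparison with the Bézout bound: 2 ≤ 4 = deg(f)·deg(g), as expected for curves with no common component (the affine F_11-count falls short of the bound because intersections may lie at infinity, over extension fields, or carry multiplicity).


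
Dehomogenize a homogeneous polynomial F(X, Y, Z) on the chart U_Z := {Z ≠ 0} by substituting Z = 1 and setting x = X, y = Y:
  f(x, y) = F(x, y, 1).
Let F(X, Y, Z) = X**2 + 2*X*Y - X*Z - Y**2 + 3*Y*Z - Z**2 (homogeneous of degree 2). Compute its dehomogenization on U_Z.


f(x, y) = x**2 + 2*x*y - x - y**2 + 3*y - 1

On U_Z we set Z = 1. Each monomial c·X^i·Y^j·Z^k in F becomes c·x^i·y^j·1^k = c·x^i·y^j.
Substituting Z = 1: F(X, Y, 1) = x**2 + 2*x*y - x - y**2 + 3*y - 1.
Note: deg(f) ≤ deg(F) = 2; strict inequality happens when F is divisible by Z (lost terms).


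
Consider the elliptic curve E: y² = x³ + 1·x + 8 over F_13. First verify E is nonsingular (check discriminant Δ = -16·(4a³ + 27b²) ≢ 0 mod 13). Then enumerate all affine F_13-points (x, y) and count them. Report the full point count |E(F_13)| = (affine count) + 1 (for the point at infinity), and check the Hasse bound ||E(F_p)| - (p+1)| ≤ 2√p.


Affine points = {(1, 6), (1, 7), (3, 5), (3, 8), (6, 3), (6, 10), (10, 2), (10, 11)}; affine count = 8; |E(F_13)| = 9.

Discriminant check: Δ ∝ 4a³ + 27b² = 4·1³ + 27·8² = 4·1 + 27·64 ≡ 3 (mod 13). Nonzero ⇒ E is nonsingular.
For each x ∈ F_13, compute rhs = x³ + 1·x + 8 mod 13, then count y ∈ F_13 with y² ≡ rhs.
  x = 0: rhs = 8, matching y values: none (0 points).
  x = 1: rhs = 10, matching y values: 6, 7 (2 points).
  x = 2: rhs = 5, matching y values: none (0 points).
  x = 3: rhs = 12, matching y values: 5, 8 (2 points).
  x = 4: rhs = 11, matching y values: none (0 points).
  x = 5: rhs = 8, matching y values: none (0 points).
  x = 6: rhs = 9, matching y values: 3, 10 (2 points).
  x = 7: rhs = 7, matching y values: none (0 points).
  x = 8: rhs = 8, matching y values: none (0 points).
  x = 9: rhs = 5, matching y values: none (0 points).
  x = 10: rhs = 4, matching y values: 2, 11 (2 points).
  x = 11: rhs = 11, matching y values: none (0 points).
  x = 12: rhs = 6, matching y values: none (0 points).
Total affine count: 8.
Full point count |E(F_13)| = 8 + 1 = 9.
Hasse bound: |9 − (13+1)| = |-5| = 5 ≤ 2√13 ≈ 7.2111 ✓.


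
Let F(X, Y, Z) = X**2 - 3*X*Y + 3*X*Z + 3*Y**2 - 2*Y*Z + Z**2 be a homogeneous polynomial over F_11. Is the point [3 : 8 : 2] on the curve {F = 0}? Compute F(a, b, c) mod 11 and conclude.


F(3,8,2) ≡ 9 (mod 11); P is NOT on the curve.

Evaluate F(3, 8, 2) term-by-term (mod 11).
  X**2 ↦ 1·9·1·1 = 9
  -3*X*Y ↦ -3·3·8·1 = -72
  3*X*Z ↦ 3·3·1·2 = 18
  3*Y**2 ↦ 3·1·64·1 = 192
  -2*Y*Z ↦ -2·1·8·2 = -32
  Z**2 ↦ 1·1·1·4 = 4
Sum: F(3, 8, 2) = (9) + (-72) + (18) + (192) + (-32) + (4) = 119.
Reducing mod 11: 119 ≡ 9 (mod 11).
Since F(a, b, c) ≡ 9 ≠ 0 (mod 11), P does NOT lie on the curve.


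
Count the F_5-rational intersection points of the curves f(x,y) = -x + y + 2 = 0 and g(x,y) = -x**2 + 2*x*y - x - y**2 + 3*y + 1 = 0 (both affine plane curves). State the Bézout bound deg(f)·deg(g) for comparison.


Common zeros: {(2, 0)}; count = 1; Bézout bound = 2.

deg(f) = 1, deg(g) = 2, so Bézout bound = 2.
Scan x ∈ F_5. For each x, list the y ∈ F_5 with f(x, y) ≡ 0 and those with g(x, y) ≡ 0 (mod 5); the common zeros in that column are the intersection.
  x = 0: f ≡ 0 at y ∈ {3}; g ≡ 0 at y ∈ ∅; common: ∅.
  x = 1: f ≡ 0 at y ∈ {4}; g ≡ 0 at y ∈ {2, 3}; common: ∅.
  x = 2: f ≡ 0 at y ∈ {0}; g ≡ 0 at y ∈ {0, 2}; common: {0}.
  x = 3: f ≡ 0 at y ∈ {1}; g ≡ 0 at y ∈ ∅; common: ∅.
  x = 4: f ≡ 0 at y ∈ {2}; g ≡ 0 at y ∈ {3}; common: ∅.
Collecting: common zeros = {(2, 0)}, so the count is 1.
Comparison with the Bézout bound: 1 ≤ 2 = deg(f)·deg(g), as expected for curves with no common component (the affine F_5-count falls short of the bound because intersections may lie at infinity, over extension fields, or carry multiplicity).


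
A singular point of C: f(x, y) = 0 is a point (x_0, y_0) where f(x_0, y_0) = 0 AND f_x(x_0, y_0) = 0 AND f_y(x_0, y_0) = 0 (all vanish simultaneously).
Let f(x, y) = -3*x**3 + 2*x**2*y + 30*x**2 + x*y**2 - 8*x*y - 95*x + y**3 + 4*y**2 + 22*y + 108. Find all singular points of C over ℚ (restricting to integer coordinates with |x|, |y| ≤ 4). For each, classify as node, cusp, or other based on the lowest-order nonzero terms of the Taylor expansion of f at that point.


Singular points: {(3, -2)}; classification: node.

Compute partial derivatives:
  f_x = -9*x**2 + 4*x*y + 60*x + y**2 - 8*y - 95.
  f_y = 2*x**2 + 2*x*y - 8*x + 3*y**2 + 8*y + 22.
Scan x_0 ∈ {−4, ..., 4}. For each x_0, f_y(x_0, y) is a polynomial in y; find its integer roots y ∈ {−4, ..., 4}, then test f_x and f at those candidates.
  x = -4: f_y(-4, y) = 3*y**2 + 86; no integer root y with |y| ≤ 4.
  x = -3: f_y(-3, y) = 3*y**2 + 2*y + 64; no integer root y with |y| ≤ 4.
  x = -2: f_y(-2, y) = 3*y**2 + 4*y + 46; no integer root y with |y| ≤ 4.
  x = -1: f_y(-1, y) = 3*y**2 + 6*y + 32; no integer root y with |y| ≤ 4.
  x = 0: f_y(0, y) = 3*y**2 + 8*y + 22; no integer root y with |y| ≤ 4.
  x = 1: f_y(1, y) = 3*y**2 + 10*y + 16; no integer root y with |y| ≤ 4.
  x = 2: f_y(2, y) = 3*y**2 + 12*y + 14; no integer root y with |y| ≤ 4.
  x = 3: f_y(3, y) = 3*y**2 + 14*y + 16; vanishes at y ∈ {-2}. (3, -2): f_x = 0, f = 0 — SINGULAR.
  x = 4: f_y(4, y) = 3*y**2 + 16*y + 22; no integer root y with |y| ≤ 4.
Only singular point on the grid: (3, -2).
Classify: substitute x = 3 + u, y = -2 + v and expand: f = -3*u**3 + 2*u**2*v - u**2 + u*v**2 + v**3 + v**2.
No constant or linear terms (consistent with a singular point). Quadratic part: -u**2 + v**2. Cubic part: -3*u**3 + 2*u**2*v + u*v**2 + v**3.
The quadratic part v**2 - u**2 = (v − u)(v + u) splits into two distinct linear factors, so there are two distinct tangent lines y − -2 = ±(x − 3) — this is a node (ordinary double point).
Classification: node.


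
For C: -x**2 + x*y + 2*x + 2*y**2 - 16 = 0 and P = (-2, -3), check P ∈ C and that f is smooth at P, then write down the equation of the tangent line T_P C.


Tangent line at P: 3*x - 14*y - 36 = 0.

Step 1: f(-2, -3) = 0, so P lies on C.
Step 2: partial derivatives
  f_x(x, y) = -2*x + y + 2, f_y(x, y) = x + 4*y.
  f_x(P) = 3, f_y(P) = -14 (gradient nonzero, so P is smooth).
Step 3: tangent line at P: 3·(x − -2) + -14·(y − -3) = 0.
Expanding: 3*x - 14*y - 36 = 0.


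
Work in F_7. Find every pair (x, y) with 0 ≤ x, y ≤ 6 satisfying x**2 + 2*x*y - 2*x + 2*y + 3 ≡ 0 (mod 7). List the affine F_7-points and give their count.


Affine F_7-points: {(0, 2), (1, 3), (2, 3), (3, 1), (4, 1), (5, 2)}; count = 6.

For each of the 49 pairs (x, y) ∈ F_7², evaluate f(x, y) mod 7. Record the zeros.
  x = 0: [0↦3, 1↦5, 2↦0, 3↦2, 4↦4, 5↦6, 6↦1]  zeros at y ∈ {2}
  x = 1: [0↦2, 1↦6, 2↦3, 3↦0, 4↦4, 5↦1, 6↦5]  zeros at y ∈ {3}
  x = 2: [0↦3, 1↦2, 2↦1, 3↦0, 4↦6, 5↦5, 6↦4]  zeros at y ∈ {3}
  x = 3: [0↦6, 1↦0, 2↦1, 3↦2, 4↦3, 5↦4, 6↦5]  zeros at y ∈ {1}
  x = 4: [0↦4, 1↦0, 2↦3, 3↦6, 4↦2, 5↦5, 6↦1]  zeros at y ∈ {1}
  x = 5: [0↦4, 1↦2, 2↦0, 3↦5, 4↦3, 5↦1, 6↦6]  zeros at y ∈ {2}
  x = 6: [0↦6, 1↦6, 2↦6, 3↦6, 4↦6, 5↦6, 6↦6]  zeros at y ∈ ∅
Collecting zeros: affine points = {(0, 2), (1, 3), (2, 3), (3, 1), (4, 1), (5, 2)}.
Total count |C(F_7)_aff| = 6.


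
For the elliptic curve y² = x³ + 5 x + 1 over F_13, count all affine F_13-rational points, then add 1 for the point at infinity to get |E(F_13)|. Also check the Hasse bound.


Affine points = {(0, 1), (0, 12), (3, 2), (3, 11), (6, 0), (11, 3), (11, 10)}; affine count = 7; |E(F_13)| = 8.

Discriminant check: Δ ∝ 4a³ + 27b² = 4·5³ + 27·1² = 4·125 + 27·1 ≡ 7 (mod 13). Nonzero ⇒ E is nonsingular.
For each x ∈ F_13, compute rhs = x³ + 5·x + 1 mod 13, then count y ∈ F_13 with y² ≡ rhs.
  x = 0: rhs = 1, matching y values: 1, 12 (2 points).
  x = 1: rhs = 7, matching y values: none (0 points).
  x = 2: rhs = 6, matching y values: none (0 points).
  x = 3: rhs = 4, matching y values: 2, 11 (2 points).
  x = 4: rhs = 7, matching y values: none (0 points).
  x = 5: rhs = 8, matching y values: none (0 points).
  x = 6: rhs = 0, matching y values: 0 (1 points).
  x = 7: rhs = 2, matching y values: none (0 points).
  x = 8: rhs = 7, matching y values: none (0 points).
  x = 9: rhs = 8, matching y values: none (0 points).
  x = 10: rhs = 11, matching y values: none (0 points).
  x = 11: rhs = 9, matching y values: 3, 10 (2 points).
  x = 12: rhs = 8, matching y values: none (0 points).
Total affine count: 7.
Full point count |E(F_13)| = 7 + 1 = 8.
Hasse bound: |8 − (13+1)| = |-6| = 6 ≤ 2√13 ≈ 7.2111 ✓.


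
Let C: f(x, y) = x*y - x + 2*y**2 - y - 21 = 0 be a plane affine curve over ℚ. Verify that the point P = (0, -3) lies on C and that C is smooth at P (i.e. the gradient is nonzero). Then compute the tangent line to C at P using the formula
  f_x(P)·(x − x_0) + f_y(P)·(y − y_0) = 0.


Tangent line at P: -4*x - 13*y - 39 = 0.

Step 1: f(0, -3) = 0, so P lies on C.
Step 2: partial derivatives
  f_x(x, y) = y - 1, f_y(x, y) = x + 4*y - 1.
  f_x(P) = -4, f_y(P) = -13 (gradient nonzero, so P is smooth).
Step 3: tangent line at P: -4·(x − 0) + -13·(y − -3) = 0.
Expanding: -4*x - 13*y - 39 = 0.


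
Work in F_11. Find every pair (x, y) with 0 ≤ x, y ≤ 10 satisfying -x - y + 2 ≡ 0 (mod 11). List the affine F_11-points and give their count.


Affine F_11-points: {(0, 2), (1, 1), (2, 0), (3, 10), (4, 9), (5, 8), (6, 7), (7, 6), (8, 5), (9, 4), (10, 3)}; count = 11.

For each of the 121 pairs (x, y) ∈ F_11², evaluate f(x, y) mod 11. Record the zeros.
  x = 0: [0↦2, 1↦1, 2↦0, 3↦10, 4↦9, 5↦8, 6↦7, 7↦6, 8↦5, 9↦4, 10↦3]  zeros at y ∈ {2}
  x = 1: [0↦1, 1↦0, 2↦10, 3↦9, 4↦8, 5↦7, 6↦6, 7↦5, 8↦4, 9↦3, 10↦2]  zeros at y ∈ {1}
  x = 2: [0↦0, 1↦10, 2↦9, 3↦8, 4↦7, 5↦6, 6↦5, 7↦4, 8↦3, 9↦2, 10↦1]  zeros at y ∈ {0}
  x = 3: [0↦10, 1↦9, 2↦8, 3↦7, 4↦6, 5↦5, 6↦4, 7↦3, 8↦2, 9↦1, 10↦0]  zeros at y ∈ {10}
  x = 4: [0↦9, 1↦8, 2↦7, 3↦6, 4↦5, 5↦4, 6↦3, 7↦2, 8↦1, 9↦0, 10↦10]  zeros at y ∈ {9}
  x = 5: [0↦8, 1↦7, 2↦6, 3↦5, 4↦4, 5↦3, 6↦2, 7↦1, 8↦0, 9↦10, 10↦9]  zeros at y ∈ {8}
  x = 6: [0↦7, 1↦6, 2↦5, 3↦4, 4↦3, 5↦2, 6↦1, 7↦0, 8↦10, 9↦9, 10↦8]  zeros at y ∈ {7}
  x = 7: [0↦6, 1↦5, 2↦4, 3↦3, 4↦2, 5↦1, 6↦0, 7↦10, 8↦9, 9↦8, 10↦7]  zeros at y ∈ {6}
  x = 8: [0↦5, 1↦4, 2↦3, 3↦2, 4↦1, 5↦0, 6↦10, 7↦9, 8↦8, 9↦7, 10↦6]  zeros at y ∈ {5}
  x = 9: [0↦4, 1↦3, 2↦2, 3↦1, 4↦0, 5↦10, 6↦9, 7↦8, 8↦7, 9↦6, 10↦5]  zeros at y ∈ {4}
  x = 10: [0↦3, 1↦2, 2↦1, 3↦0, 4↦10, 5↦9, 6↦8, 7↦7, 8↦6, 9↦5, 10↦4]  zeros at y ∈ {3}
Collecting zeros: affine points = {(0, 2), (1, 1), (2, 0), (3, 10), (4, 9), (5, 8), (6, 7), (7, 6), (8, 5), (9, 4), (10, 3)}.
Total count |C(F_11)_aff| = 11.


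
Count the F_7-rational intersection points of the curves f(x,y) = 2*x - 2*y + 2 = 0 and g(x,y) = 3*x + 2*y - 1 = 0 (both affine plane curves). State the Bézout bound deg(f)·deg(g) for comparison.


Common zeros: {(4, 5)}; count = 1; Bézout bound = 1.

deg(f) = 1, deg(g) = 1, so Bézout bound = 1.
Scan x ∈ F_7. For each x, list the y ∈ F_7 with f(x, y) ≡ 0 and those with g(x, y) ≡ 0 (mod 7); the common zeros in that column are the intersection.
  x = 0: f ≡ 0 at y ∈ {1}; g ≡ 0 at y ∈ {4}; common: ∅.
  x = 1: f ≡ 0 at y ∈ {2}; g ≡ 0 at y ∈ {6}; common: ∅.
  x = 2: f ≡ 0 at y ∈ {3}; g ≡ 0 at y ∈ {1}; common: ∅.
  x = 3: f ≡ 0 at y ∈ {4}; g ≡ 0 at y ∈ {3}; common: ∅.
  x = 4: f ≡ 0 at y ∈ {5}; g ≡ 0 at y ∈ {5}; common: {5}.
  x = 5: f ≡ 0 at y ∈ {6}; g ≡ 0 at y ∈ {0}; common: ∅.
  x = 6: f ≡ 0 at y ∈ {0}; g ≡ 0 at y ∈ {2}; common: ∅.
Collecting: common zeros = {(4, 5)}, so the count is 1.
Comparison with the Bézout bound: 1 ≤ 1 = deg(f)·deg(g), as expected for curves with no common component (the bound is attained).


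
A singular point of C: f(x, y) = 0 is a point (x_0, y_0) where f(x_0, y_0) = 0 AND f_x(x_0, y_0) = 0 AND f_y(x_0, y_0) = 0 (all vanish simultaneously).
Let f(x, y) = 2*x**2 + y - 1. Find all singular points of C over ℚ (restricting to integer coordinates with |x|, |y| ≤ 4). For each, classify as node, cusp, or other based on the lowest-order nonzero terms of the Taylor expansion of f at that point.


No singular points in the scanned grid; C is smooth there.

Compute partial derivatives:
  f_x = 4*x.
  f_y = 1.
f_y = 1 is a nonzero constant, so f_y never vanishes: no point (x, y) can satisfy f = f_x = f_y = 0. In particular no (x, y) ∈ {−4, ..., 4}² is singular; the curve is smooth.


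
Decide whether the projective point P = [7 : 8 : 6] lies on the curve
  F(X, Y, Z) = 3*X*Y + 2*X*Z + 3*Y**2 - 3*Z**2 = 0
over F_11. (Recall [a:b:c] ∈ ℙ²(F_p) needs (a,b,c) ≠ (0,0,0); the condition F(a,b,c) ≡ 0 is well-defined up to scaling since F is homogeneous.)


F(7,8,6) ≡ 6 (mod 11); P is NOT on the curve.

Evaluate F(7, 8, 6) term-by-term (mod 11).
  3*X*Y ↦ 3·7·8·1 = 168
  2*X*Z ↦ 2·7·1·6 = 84
  3*Y**2 ↦ 3·1·64·1 = 192
  -3*Z**2 ↦ -3·1·1·36 = -108
Sum: F(7, 8, 6) = (168) + (84) + (192) + (-108) = 336.
Reducing mod 11: 336 ≡ 6 (mod 11).
Since F(a, b, c) ≡ 6 ≠ 0 (mod 11), P does NOT lie on the curve.


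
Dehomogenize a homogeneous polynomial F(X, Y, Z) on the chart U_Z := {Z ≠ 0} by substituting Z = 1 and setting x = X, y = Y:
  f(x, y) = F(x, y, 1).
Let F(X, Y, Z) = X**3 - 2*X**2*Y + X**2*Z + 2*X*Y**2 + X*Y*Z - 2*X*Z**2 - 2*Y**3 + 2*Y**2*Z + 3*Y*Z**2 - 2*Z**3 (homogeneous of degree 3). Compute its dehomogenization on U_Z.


f(x, y) = x**3 - 2*x**2*y + x**2 + 2*x*y**2 + x*y - 2*x - 2*y**3 + 2*y**2 + 3*y - 2

On U_Z we set Z = 1. Each monomial c·X^i·Y^j·Z^k in F becomes c·x^i·y^j·1^k = c·x^i·y^j.
Substituting Z = 1: F(X, Y, 1) = x**3 - 2*x**2*y + x**2 + 2*x*y**2 + x*y - 2*x - 2*y**3 + 2*y**2 + 3*y - 2.
Note: deg(f) ≤ deg(F) = 3; strict inequality happens when F is divisible by Z (lost terms).


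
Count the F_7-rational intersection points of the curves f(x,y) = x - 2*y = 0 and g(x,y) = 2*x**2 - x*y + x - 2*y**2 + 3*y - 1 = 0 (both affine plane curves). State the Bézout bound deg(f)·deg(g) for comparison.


Common zeros: ∅; count = 0; Bézout bound = 2.

deg(f) = 1, deg(g) = 2, so Bézout bound = 2.
Scan x ∈ F_7. For each x, list the y ∈ F_7 with f(x, y) ≡ 0 and those with g(x, y) ≡ 0 (mod 7); the common zeros in that column are the intersection.
  x = 0: f ≡ 0 at y ∈ {0}; g ≡ 0 at y ∈ {1, 4}; common: ∅.
  x = 1: f ≡ 0 at y ∈ {4}; g ≡ 0 at y ∈ ∅; common: ∅.
  x = 2: f ≡ 0 at y ∈ {1}; g ≡ 0 at y ∈ ∅; common: ∅.
  x = 3: f ≡ 0 at y ∈ {5}; g ≡ 0 at y ∈ ∅; common: ∅.
  x = 4: f ≡ 0 at y ∈ {2}; g ≡ 0 at y ∈ {0, 3}; common: ∅.
  x = 5: f ≡ 0 at y ∈ {6}; g ≡ 0 at y ∈ {2, 4}; common: ∅.
  x = 6: f ≡ 0 at y ∈ {3}; g ≡ 0 at y ∈ {0, 2}; common: ∅.
Collecting: common zeros = ∅, so the count is 0.
Comparison with the Bézout bound: 0 ≤ 2 = deg(f)·deg(g), as expected for curves with no common component (the affine F_7-count falls short of the bound because intersections may lie at infinity, over extension fields, or carry multiplicity).


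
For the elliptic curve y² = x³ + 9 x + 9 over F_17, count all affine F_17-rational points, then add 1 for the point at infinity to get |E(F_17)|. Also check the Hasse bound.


Affine points = {(0, 3), (0, 14), (1, 6), (1, 11), (2, 1), (2, 16), (5, 3), (5, 14), (8, 7), (8, 10), (12, 3), (12, 14), (15, 0), (16, 4), (16, 13)}; affine count = 15; |E(F_17)| = 16.

Discriminant check: Δ ∝ 4a³ + 27b² = 4·9³ + 27·9² = 4·729 + 27·81 ≡ 3 (mod 17). Nonzero ⇒ E is nonsingular.
For each x ∈ F_17, compute rhs = x³ + 9·x + 9 mod 17, then count y ∈ F_17 with y² ≡ rhs.
  x = 0: rhs = 9, matching y values: 3, 14 (2 points).
  x = 1: rhs = 2, matching y values: 6, 11 (2 points).
  x = 2: rhs = 1, matching y values: 1, 16 (2 points).
  x = 3: rhs = 12, matching y values: none (0 points).
  x = 4: rhs = 7, matching y values: none (0 points).
  x = 5: rhs = 9, matching y values: 3, 14 (2 points).
  x = 6: rhs = 7, matching y values: none (0 points).
  x = 7: rhs = 7, matching y values: none (0 points).
  x = 8: rhs = 15, matching y values: 7, 10 (2 points).
  x = 9: rhs = 3, matching y values: none (0 points).
  x = 10: rhs = 11, matching y values: none (0 points).
  x = 11: rhs = 11, matching y values: none (0 points).
  x = 12: rhs = 9, matching y values: 3, 14 (2 points).
  x = 13: rhs = 11, matching y values: none (0 points).
  x = 14: rhs = 6, matching y values: none (0 points).
  x = 15: rhs = 0, matching y values: 0 (1 points).
  x = 16: rhs = 16, matching y values: 4, 13 (2 points).
Total affine count: 15.
Full point count |E(F_17)| = 15 + 1 = 16.
Hasse bound: |16 − (17+1)| = |-2| = 2 ≤ 2√17 ≈ 8.2462 ✓.


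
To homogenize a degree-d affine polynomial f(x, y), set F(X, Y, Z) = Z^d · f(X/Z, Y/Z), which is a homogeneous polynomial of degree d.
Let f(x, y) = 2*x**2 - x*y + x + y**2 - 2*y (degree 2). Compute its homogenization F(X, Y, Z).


F(X, Y, Z) = 2*X**2 - X*Y + X*Z + Y**2 - 2*Y*Z

deg(f) = 2.
Substitute x = X/Z, y = Y/Z into f, then multiply by Z^2.
  monomial 2·x^2·y^0 ↦ 2·X^2·Y^0·Z^0.
  monomial -1·x^1·y^1 ↦ -1·X^1·Y^1·Z^0.
  monomial 1·x^1·y^0 ↦ 1·X^1·Y^0·Z^1.
  monomial 1·x^0·y^2 ↦ 1·X^0·Y^2·Z^0.
  monomial -2·x^0·y^1 ↦ -2·X^0·Y^1·Z^1.
Collecting: F(X, Y, Z) = 2*X**2 - X*Y + X*Z + Y**2 - 2*Y*Z.


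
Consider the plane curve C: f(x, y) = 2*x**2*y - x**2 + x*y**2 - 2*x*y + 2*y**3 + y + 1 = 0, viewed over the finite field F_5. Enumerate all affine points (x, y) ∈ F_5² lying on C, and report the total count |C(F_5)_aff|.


Affine F_5-points: {(1, 0), (3, 1), (3, 4), (4, 0), (4, 3)}; count = 5.

For each of the 25 pairs (x, y) ∈ F_5², evaluate f(x, y) mod 5. Record the zeros.
  x = 0: [0↦1, 1↦4, 2↦4, 3↦3, 4↦3]  zeros at y ∈ ∅
  x = 1: [0↦0, 1↦4, 2↦2, 3↦1, 4↦3]  zeros at y ∈ {0}
  x = 2: [0↦2, 1↦1, 2↦1, 3↦4, 4↦2]  zeros at y ∈ ∅
  x = 3: [0↦2, 1↦0, 2↦1, 3↦2, 4↦0]  zeros at y ∈ {1, 4}
  x = 4: [0↦0, 1↦1, 2↦2, 3↦0, 4↦2]  zeros at y ∈ {0, 3}
Collecting zeros: affine points = {(1, 0), (3, 1), (3, 4), (4, 0), (4, 3)}.
Total count |C(F_5)_aff| = 5.


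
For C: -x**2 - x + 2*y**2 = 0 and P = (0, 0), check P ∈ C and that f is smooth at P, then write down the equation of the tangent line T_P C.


Tangent line at P: -x = 0.

Step 1: f(0, 0) = 0, so P lies on C.
Step 2: partial derivatives
  f_x(x, y) = -2*x - 1, f_y(x, y) = 4*y.
  f_x(P) = -1, f_y(P) = 0 (gradient nonzero, so P is smooth).
Step 3: tangent line at P: -1·(x − 0) + 0·(y − 0) = 0.
Expanding: -x = 0.
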